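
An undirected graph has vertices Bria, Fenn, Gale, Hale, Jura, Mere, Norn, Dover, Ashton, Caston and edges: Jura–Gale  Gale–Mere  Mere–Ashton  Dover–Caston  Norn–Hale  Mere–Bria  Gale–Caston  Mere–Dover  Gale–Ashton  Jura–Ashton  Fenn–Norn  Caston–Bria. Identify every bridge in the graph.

The edges on the cycle Gale-Mere-Dover-Caston-Gale are not bridges since each lies on that cycle.
But removing Norn–Hale disconnects Norn from Hale; removing Norn–Fenn disconnects Norn from Fenn — these are bridges.

Fenn-Norn, Hale-Norn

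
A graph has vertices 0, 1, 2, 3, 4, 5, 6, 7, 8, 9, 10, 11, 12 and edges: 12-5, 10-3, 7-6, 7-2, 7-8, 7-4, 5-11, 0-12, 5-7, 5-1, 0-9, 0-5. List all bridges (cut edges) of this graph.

0-9, 1-5, 10-3, 11-5, 2-7, 4-7, 5-7, 6-7, 7-8

The edges on the cycle 0-12-5-0 are not bridges since each lies on that cycle.
But removing 5-1 disconnects 5 from 1; removing 10-3 disconnects 10 from 3; removing 5-7 disconnects 5 from 7; removing 0-9 disconnects 0 from 9 — these are bridges.
In total 9 edges are bridges.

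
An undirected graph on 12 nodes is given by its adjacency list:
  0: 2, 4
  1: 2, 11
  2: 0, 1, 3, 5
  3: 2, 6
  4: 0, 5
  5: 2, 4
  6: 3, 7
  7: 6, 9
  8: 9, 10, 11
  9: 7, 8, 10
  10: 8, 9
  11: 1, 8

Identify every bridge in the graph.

The edges on the cycle 2-0-4-5-2 are not bridges since each lies on that cycle.
Every edge lies on some cycle, so there are no bridges.

none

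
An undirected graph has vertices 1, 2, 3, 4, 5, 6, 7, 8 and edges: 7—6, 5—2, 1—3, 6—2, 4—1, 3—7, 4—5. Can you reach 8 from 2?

The component containing 2 is {1, 2, 3, 4, 5, 6, 7}, and 8 is not in it.

No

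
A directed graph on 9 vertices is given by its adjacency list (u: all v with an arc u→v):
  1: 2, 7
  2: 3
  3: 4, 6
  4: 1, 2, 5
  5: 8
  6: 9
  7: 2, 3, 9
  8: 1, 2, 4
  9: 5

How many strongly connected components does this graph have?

1

{1, 2, 3, 4, 5, 6, 7, 8, 9} are all mutually reachable — one SCC of size 9.
That gives 1 strongly connected component.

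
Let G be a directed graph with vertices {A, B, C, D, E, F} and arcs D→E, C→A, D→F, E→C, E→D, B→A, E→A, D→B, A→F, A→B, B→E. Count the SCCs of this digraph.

{A, B, C, D, E} are all mutually reachable — one SCC of size 5.
{F} is an SCC by itself.
That gives 2 strongly connected components.

2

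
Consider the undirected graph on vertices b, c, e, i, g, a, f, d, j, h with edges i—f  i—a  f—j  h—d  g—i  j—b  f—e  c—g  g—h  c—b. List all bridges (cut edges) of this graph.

The edges on the cycle c-g-i-f-j-b-c are not bridges since each lies on that cycle.
But removing f—e disconnects f from e; removing g—h disconnects g from h; removing a—i disconnects a from i; removing d—h disconnects d from h — these are bridges.

a-i, d-h, e-f, g-h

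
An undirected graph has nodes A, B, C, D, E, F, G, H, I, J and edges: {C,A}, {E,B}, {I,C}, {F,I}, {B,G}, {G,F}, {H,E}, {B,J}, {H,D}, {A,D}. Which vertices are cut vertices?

B

Removing B increases the component count from 1 to 2, so B is a cut vertex.
By contrast removing E leaves 1 component; it is not a cut vertex. No other vertex is a cut vertex either.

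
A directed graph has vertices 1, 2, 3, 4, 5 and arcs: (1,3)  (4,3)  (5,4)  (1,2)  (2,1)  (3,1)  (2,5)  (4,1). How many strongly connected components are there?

1

{1, 2, 3, 4, 5} are all mutually reachable — one SCC of size 5.
That gives 1 strongly connected component.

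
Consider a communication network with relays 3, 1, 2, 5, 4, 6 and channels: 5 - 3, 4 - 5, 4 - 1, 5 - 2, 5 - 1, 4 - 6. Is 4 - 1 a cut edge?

No

After removing 4 - 1, the path 4-5-1 still connects them, so the edge is not a bridge.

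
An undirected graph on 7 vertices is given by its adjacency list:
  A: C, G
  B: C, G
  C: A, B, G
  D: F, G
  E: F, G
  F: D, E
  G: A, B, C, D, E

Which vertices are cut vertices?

G

Removing G increases the component count from 1 to 2, so G is a cut vertex.
By contrast removing B leaves 1 component; it is not a cut vertex. No other vertex is a cut vertex either.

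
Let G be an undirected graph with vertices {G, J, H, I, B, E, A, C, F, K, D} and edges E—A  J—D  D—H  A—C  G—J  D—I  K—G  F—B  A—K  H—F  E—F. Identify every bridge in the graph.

A-C, B-F, D-I

The edges on the cycle E-A-K-G-J-D-H-F-E are not bridges since each lies on that cycle.
But removing C—A disconnects C from A; removing I—D disconnects I from D; removing B—F disconnects B from F — these are bridges.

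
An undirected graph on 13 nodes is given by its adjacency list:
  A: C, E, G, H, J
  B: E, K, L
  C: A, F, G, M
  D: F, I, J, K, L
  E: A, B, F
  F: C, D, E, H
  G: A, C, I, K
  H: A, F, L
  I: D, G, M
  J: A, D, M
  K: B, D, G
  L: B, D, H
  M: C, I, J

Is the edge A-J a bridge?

No

After removing A-J, the path A-C-M-J still connects them, so the edge is not a bridge.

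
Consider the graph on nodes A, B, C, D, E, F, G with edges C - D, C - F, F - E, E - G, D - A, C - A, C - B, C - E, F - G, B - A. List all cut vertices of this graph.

C

Removing C increases the component count from 1 to 2, so C is a cut vertex.
By contrast removing G leaves 1 component; it is not a cut vertex. No other vertex is a cut vertex either.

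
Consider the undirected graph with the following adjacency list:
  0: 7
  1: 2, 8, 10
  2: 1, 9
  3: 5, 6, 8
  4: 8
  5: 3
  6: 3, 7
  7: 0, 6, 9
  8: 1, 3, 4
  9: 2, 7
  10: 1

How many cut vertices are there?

4

Removing 1 increases the component count from 1 to 2, so 1 is a cut vertex.
Removing 3 increases the component count from 1 to 2, so 3 is a cut vertex.
Removing 7 increases the component count from 1 to 2, so 7 is a cut vertex.
Likewise 8 is a cut vertex.
By contrast removing 10 leaves 1 component; it is not a cut vertex. No other vertex is a cut vertex either.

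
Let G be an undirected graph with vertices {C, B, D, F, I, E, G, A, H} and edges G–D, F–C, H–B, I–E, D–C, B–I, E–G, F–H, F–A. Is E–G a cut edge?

After removing E–G, the path E-I-B-H-F-C-D-G still connects them, so the edge is not a bridge.

No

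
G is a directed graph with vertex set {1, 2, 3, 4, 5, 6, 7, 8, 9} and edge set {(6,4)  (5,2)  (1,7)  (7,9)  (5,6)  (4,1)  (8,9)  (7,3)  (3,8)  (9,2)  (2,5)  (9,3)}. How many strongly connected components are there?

{1, 2, 3, 4, 5, 6, 7, 8, 9} are all mutually reachable — one SCC of size 9.
That gives 1 strongly connected component.

1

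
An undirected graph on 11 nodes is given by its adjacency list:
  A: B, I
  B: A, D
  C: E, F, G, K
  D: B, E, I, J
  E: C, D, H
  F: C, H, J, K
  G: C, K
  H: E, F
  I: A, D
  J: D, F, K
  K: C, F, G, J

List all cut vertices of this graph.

D

Removing D increases the component count from 1 to 2, so D is a cut vertex.
By contrast removing A leaves 1 component; it is not a cut vertex. No other vertex is a cut vertex either.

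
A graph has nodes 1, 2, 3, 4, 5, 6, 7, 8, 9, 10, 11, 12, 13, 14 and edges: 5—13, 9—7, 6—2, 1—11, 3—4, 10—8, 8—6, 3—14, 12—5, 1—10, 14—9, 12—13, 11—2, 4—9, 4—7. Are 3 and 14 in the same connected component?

Yes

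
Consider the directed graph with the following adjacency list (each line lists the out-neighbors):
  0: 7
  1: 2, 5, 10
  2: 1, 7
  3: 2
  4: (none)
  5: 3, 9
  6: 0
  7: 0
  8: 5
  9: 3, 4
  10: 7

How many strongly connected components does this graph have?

{1, 2, 3, 5, 9} are all mutually reachable — one SCC of size 5.
{0, 7} are all mutually reachable — one SCC of size 2.
{10} is an SCC by itself.
{4} is an SCC by itself.
{6} is an SCC by itself.
(and 1 more singleton SCC)
That gives 6 strongly connected components.

6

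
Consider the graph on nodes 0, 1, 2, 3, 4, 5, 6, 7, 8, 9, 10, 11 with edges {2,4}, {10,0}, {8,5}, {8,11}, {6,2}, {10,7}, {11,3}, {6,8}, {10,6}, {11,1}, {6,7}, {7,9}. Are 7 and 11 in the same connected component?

Yes

From 7 we can reach 0, 1, 2, 3, 4, 5, 6, 7, 8, 9, 10, 11, which includes 11.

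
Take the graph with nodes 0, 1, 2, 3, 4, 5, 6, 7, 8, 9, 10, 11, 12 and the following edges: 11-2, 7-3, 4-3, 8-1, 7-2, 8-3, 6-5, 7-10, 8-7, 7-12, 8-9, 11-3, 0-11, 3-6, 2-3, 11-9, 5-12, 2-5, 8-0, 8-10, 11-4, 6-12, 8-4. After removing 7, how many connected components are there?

With 7 gone, the remaining components are: {0, 1, 2, 3, 4, 5, 6, 8, 9, 10, 11, 12}.
That is 1 component.

1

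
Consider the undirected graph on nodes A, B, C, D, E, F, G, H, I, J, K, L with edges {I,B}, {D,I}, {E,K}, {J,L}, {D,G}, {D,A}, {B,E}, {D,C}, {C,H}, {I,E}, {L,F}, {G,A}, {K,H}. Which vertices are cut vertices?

D, L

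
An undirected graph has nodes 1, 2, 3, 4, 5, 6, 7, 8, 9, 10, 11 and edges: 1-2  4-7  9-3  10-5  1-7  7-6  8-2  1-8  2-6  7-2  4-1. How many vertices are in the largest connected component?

6

11 is isolated — a component by itself.
Starting from 3 we can reach 3, 9. That is one component of size 2.
Starting from 5 we can reach 5, 10. That is one component of size 2.
Starting from 1 we can reach 1, 2, 4, 6, 7, 8. That is one component of size 6.
The largest has 6 vertices.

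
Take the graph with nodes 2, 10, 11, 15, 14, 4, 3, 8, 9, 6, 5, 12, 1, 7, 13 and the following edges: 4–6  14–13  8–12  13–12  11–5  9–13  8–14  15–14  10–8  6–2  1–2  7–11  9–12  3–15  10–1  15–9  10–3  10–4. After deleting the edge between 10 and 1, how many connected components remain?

2

10 and 1 are still connected via 10-4-6-2-1, so the component count stays at 2.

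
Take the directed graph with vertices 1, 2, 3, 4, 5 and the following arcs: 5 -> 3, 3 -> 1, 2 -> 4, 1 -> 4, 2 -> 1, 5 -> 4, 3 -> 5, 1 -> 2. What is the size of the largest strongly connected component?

{1, 2} are all mutually reachable — one SCC of size 2.
{3, 5} are all mutually reachable — one SCC of size 2.
{4} is an SCC by itself.
The largest has 2 vertices.

2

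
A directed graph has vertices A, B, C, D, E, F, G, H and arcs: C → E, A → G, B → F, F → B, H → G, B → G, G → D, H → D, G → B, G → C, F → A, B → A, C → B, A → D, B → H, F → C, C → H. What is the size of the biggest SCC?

6

{A, B, C, F, G, H} are all mutually reachable — one SCC of size 6.
{E} is an SCC by itself.
{D} is an SCC by itself.
The largest has 6 vertices.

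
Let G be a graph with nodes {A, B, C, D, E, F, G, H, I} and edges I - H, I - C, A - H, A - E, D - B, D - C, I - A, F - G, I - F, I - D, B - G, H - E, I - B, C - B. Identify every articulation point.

I

Removing I increases the component count from 1 to 2, so I is a cut vertex.
By contrast removing A leaves 1 component; it is not a cut vertex. No other vertex is a cut vertex either.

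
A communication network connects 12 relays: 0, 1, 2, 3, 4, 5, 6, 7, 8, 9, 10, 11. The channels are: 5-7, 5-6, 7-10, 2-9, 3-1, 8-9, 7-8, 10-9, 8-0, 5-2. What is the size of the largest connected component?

4 is isolated — a component by itself.
11 is isolated — a component by itself.
Starting from 1 we can reach 1, 3. That is one component of size 2.
Starting from 0 we can reach 0, 2, 5, 6, 7, 8, 9, 10. That is one component of size 8.
The largest has 8 vertices.

8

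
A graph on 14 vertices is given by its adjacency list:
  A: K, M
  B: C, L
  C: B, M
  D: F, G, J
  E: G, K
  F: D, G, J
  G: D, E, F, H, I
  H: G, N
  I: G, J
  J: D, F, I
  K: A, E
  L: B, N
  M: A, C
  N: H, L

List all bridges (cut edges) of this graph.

none

The edges on the cycle G-E-K-A-M-C-B-L-N-H-G are not bridges since each lies on that cycle.
Every edge lies on some cycle, so there are no bridges.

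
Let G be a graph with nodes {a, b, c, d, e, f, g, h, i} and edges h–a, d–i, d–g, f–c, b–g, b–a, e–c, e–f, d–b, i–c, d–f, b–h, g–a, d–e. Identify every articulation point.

Removing d increases the component count from 1 to 2, so d is a cut vertex.
By contrast removing b leaves 1 component; it is not a cut vertex. No other vertex is a cut vertex either.

d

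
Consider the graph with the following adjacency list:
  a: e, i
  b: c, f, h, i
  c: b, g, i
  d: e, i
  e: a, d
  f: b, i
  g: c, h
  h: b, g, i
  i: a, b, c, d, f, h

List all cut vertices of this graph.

i

Removing i increases the component count from 1 to 2, so i is a cut vertex.
By contrast removing f leaves 1 component; it is not a cut vertex. No other vertex is a cut vertex either.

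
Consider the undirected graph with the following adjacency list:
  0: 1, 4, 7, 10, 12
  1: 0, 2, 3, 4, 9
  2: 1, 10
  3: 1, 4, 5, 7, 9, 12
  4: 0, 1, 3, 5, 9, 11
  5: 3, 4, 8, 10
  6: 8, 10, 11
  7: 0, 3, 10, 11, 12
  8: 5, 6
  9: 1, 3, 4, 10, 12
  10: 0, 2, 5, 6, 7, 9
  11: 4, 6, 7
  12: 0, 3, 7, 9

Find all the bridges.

none

The edges on the cycle 10-5-3-9-10 are not bridges since each lies on that cycle.
Every edge lies on some cycle, so there are no bridges.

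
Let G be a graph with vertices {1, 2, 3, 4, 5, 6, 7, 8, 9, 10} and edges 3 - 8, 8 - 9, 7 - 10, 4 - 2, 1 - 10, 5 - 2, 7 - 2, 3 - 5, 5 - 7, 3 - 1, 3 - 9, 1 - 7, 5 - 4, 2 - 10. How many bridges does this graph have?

The edges on the cycle 3-8-9-3 are not bridges since each lies on that cycle.
Every edge lies on some cycle, so there are no bridges.

0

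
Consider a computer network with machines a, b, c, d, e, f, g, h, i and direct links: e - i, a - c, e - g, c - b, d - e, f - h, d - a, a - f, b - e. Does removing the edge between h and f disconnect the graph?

Removing h - f leaves no path between h and f: the component count goes from 1 to 2. So it is a bridge.

Yes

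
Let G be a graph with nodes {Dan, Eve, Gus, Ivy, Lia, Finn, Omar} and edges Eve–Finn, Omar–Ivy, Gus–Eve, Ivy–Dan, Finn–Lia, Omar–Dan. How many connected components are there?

2

Starting from Dan we can reach Dan, Ivy, Omar. That is one component of size 3.
Starting from Eve we can reach Eve, Gus, Lia, Finn. That is one component of size 4.
Total: 2 components.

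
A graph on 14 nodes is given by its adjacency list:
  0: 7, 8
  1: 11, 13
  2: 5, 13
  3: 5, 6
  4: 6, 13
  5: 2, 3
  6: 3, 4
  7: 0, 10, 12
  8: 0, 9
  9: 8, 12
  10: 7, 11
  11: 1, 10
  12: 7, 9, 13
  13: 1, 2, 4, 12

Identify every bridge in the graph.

none

The edges on the cycle 13-1-11-10-7-0-8-9-12-13 are not bridges since each lies on that cycle.
Every edge lies on some cycle, so there are no bridges.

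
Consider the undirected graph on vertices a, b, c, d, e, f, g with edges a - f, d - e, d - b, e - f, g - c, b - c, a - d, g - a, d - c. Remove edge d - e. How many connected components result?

1

d and e are still connected via d-a-f-e, so the component count stays at 1.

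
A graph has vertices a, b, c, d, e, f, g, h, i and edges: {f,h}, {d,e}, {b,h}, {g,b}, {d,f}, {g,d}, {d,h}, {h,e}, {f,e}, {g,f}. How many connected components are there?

a is isolated — a component by itself.
i is isolated — a component by itself.
c is isolated — a component by itself.
Starting from b we can reach b, d, e, f, g, h. That is one component of size 6.
Total: 4 components.

4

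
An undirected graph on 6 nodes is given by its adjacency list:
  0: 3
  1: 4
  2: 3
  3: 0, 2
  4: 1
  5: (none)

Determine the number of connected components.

3

5 is isolated — a component by itself.
Starting from 1 we can reach 1, 4. That is one component of size 2.
Starting from 0 we can reach 0, 2, 3. That is one component of size 3.
Total: 3 components.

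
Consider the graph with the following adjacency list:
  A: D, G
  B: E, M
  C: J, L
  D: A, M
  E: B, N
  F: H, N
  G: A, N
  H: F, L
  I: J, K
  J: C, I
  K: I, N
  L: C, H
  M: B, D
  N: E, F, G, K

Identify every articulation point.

Removing N increases the component count from 1 to 2, so N is a cut vertex.
By contrast removing I leaves 1 component; it is not a cut vertex. No other vertex is a cut vertex either.

N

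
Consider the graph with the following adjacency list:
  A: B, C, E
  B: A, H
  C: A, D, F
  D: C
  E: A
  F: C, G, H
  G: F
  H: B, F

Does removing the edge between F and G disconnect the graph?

Yes

Removing F-G leaves no path between F and G: the component count goes from 1 to 2. So it is a bridge.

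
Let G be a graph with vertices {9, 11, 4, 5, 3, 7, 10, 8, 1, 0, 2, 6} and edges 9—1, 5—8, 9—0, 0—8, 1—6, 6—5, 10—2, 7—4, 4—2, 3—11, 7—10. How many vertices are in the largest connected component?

Starting from 3 we can reach 3, 11. That is one component of size 2.
Starting from 2 we can reach 2, 4, 7, 10. That is one component of size 4.
Starting from 0 we can reach 0, 1, 5, 6, 8, 9. That is one component of size 6.
The largest has 6 vertices.

6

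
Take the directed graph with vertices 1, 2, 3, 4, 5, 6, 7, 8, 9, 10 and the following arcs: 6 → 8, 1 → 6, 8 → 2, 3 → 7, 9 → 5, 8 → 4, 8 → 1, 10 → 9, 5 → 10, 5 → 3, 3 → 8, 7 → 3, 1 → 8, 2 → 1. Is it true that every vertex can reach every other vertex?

There is no directed path from 3 to 5, so the graph is not strongly connected.

No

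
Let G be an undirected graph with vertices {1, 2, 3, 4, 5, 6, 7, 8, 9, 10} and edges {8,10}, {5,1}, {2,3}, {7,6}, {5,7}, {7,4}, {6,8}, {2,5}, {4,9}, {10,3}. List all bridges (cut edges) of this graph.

1-5, 4-7, 4-9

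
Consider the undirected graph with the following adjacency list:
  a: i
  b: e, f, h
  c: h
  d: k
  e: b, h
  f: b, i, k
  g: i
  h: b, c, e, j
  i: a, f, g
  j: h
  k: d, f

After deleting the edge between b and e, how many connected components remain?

1

b and e are still connected via b-h-e, so the component count stays at 1.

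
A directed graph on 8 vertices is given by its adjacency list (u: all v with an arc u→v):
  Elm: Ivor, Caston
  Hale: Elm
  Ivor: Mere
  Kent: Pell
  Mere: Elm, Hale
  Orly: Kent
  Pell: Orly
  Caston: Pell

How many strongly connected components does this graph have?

3

{Elm, Hale, Ivor, Mere} are all mutually reachable — one SCC of size 4.
{Kent, Orly, Pell} are all mutually reachable — one SCC of size 3.
{Caston} is an SCC by itself.
That gives 3 strongly connected components.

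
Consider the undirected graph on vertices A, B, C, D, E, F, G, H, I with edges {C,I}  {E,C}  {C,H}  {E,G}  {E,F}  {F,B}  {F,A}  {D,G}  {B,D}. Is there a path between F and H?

Yes

From F we can reach A, B, C, D, E, F, G, H, I, which includes H.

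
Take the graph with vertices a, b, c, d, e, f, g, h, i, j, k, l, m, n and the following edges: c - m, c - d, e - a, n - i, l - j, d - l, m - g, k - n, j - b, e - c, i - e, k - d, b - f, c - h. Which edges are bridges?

a-e, b-f, b-j, c-h, c-m, d-l, g-m, j-l

The edges on the cycle k-n-i-e-c-d-k are not bridges since each lies on that cycle.
But removing g - m disconnects g from m; removing b - f disconnects b from f; removing c - h disconnects c from h; removing l - j disconnects l from j — these are bridges.
In total 8 edges are bridges.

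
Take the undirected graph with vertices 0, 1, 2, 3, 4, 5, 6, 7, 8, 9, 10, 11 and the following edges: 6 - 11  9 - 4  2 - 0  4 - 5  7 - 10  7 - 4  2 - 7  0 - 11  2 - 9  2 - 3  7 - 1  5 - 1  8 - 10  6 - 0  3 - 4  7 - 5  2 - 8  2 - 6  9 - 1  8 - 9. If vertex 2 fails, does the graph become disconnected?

Deleting 2 raises the number of components from 1 to 2, so 2 is a cut vertex.

Yes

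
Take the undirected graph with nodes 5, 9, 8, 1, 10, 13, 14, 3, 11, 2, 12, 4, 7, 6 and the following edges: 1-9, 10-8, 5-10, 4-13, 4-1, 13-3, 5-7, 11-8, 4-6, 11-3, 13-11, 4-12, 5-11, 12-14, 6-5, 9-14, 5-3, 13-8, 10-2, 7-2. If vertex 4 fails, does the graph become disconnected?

Yes

Deleting 4 raises the number of components from 1 to 2, so 4 is a cut vertex.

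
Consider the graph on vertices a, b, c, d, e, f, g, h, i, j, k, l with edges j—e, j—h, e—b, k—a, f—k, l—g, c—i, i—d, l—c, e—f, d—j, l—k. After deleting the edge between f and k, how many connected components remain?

1

f and k are still connected via f-e-j-d-i-c-l-k, so the component count stays at 1.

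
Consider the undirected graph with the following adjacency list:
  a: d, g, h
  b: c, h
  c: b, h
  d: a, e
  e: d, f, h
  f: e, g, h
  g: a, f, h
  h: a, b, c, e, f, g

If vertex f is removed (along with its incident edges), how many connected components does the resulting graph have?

1

With f gone, the remaining components are: {a, b, c, d, e, g, h}.
That is 1 component.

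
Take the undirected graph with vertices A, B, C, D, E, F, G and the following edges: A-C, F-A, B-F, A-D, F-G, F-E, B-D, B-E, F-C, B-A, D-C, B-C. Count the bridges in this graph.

The edges on the cycle B-F-E-B are not bridges since each lies on that cycle.
But removing F-G disconnects F from G — this is a bridge.

1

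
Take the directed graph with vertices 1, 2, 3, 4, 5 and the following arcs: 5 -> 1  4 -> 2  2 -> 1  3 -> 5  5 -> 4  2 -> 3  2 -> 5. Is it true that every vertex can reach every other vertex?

No

There is no directed path from 1 to 2, so the graph is not strongly connected.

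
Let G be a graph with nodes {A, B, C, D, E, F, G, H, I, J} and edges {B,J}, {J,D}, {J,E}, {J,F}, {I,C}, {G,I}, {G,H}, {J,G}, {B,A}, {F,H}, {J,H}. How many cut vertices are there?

Removing B increases the component count from 1 to 2, so B is a cut vertex.
Removing G increases the component count from 1 to 2, so G is a cut vertex.
Removing I increases the component count from 1 to 2, so I is a cut vertex.
Likewise J is a cut vertex.
By contrast removing H leaves 1 component; it is not a cut vertex. No other vertex is a cut vertex either.

4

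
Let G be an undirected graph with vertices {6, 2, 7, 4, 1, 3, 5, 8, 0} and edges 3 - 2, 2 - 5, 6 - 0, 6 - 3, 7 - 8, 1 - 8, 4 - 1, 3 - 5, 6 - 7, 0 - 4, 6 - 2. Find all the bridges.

none

The edges on the cycle 6-3-5-2-6 are not bridges since each lies on that cycle.
Every edge lies on some cycle, so there are no bridges.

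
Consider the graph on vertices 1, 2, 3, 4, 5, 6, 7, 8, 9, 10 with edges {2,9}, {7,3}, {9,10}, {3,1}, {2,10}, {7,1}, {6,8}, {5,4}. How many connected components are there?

Starting from 6 we can reach 6, 8. That is one component of size 2.
Starting from 4 we can reach 4, 5. That is one component of size 2.
Starting from 1 we can reach 1, 3, 7. That is one component of size 3.
Starting from 2 we can reach 2, 9, 10. That is one component of size 3.
Total: 4 components.

4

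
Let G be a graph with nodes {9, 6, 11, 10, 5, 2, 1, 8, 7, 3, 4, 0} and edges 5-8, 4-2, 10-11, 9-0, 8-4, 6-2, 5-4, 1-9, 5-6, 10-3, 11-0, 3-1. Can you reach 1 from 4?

The component containing 4 is {2, 4, 5, 6, 8}, and 1 is not in it.

No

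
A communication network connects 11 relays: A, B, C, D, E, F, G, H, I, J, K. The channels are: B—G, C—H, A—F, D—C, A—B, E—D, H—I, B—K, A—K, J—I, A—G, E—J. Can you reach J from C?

Yes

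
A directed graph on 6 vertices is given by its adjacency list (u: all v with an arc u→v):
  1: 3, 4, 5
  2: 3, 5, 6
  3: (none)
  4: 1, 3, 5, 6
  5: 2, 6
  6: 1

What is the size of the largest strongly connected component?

5

{1, 2, 4, 5, 6} are all mutually reachable — one SCC of size 5.
{3} is an SCC by itself.
The largest has 5 vertices.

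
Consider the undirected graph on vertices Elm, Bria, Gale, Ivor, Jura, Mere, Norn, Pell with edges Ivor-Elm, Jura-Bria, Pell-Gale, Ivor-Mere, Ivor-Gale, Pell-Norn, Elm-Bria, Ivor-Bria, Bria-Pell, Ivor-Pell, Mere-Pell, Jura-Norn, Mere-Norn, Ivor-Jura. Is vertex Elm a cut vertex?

Deleting Elm leaves 1 component (was 1) (its neighbors Bria, Ivor remain connected to each other), so Elm is not a cut vertex.

No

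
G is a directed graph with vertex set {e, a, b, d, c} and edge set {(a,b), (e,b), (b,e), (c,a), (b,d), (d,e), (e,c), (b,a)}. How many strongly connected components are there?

1

{a, b, c, d, e} are all mutually reachable — one SCC of size 5.
That gives 1 strongly connected component.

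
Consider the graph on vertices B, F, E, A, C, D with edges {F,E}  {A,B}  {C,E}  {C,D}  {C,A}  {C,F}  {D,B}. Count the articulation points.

Removing C increases the component count from 1 to 2, so C is a cut vertex.
By contrast removing D leaves 1 component; it is not a cut vertex. No other vertex is a cut vertex either.

1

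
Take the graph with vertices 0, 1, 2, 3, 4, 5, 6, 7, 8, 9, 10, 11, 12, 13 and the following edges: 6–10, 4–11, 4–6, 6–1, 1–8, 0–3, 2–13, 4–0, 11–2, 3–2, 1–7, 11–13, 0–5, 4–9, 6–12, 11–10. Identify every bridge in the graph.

The edges on the cycle 4-6-10-11-4 are not bridges since each lies on that cycle.
But removing 6–1 disconnects 6 from 1; removing 5–0 disconnects 5 from 0; removing 7–1 disconnects 7 from 1; removing 4–9 disconnects 4 from 9 — these are bridges.
In total 6 edges are bridges.

0-5, 1-6, 1-7, 1-8, 12-6, 4-9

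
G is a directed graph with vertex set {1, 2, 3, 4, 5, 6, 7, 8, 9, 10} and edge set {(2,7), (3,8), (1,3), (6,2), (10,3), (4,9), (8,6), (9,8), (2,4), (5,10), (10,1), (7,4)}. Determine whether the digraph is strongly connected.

There is no directed path from 3 to 1, so the graph is not strongly connected.

No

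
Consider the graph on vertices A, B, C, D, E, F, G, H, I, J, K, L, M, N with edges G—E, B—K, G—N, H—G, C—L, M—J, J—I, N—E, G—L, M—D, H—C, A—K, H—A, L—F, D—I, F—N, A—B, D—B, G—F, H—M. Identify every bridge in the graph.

The edges on the cycle M-J-I-D-M are not bridges since each lies on that cycle.
Every edge lies on some cycle, so there are no bridges.

none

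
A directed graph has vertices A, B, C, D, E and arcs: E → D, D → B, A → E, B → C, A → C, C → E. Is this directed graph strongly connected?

There is no directed path from B to A, so the graph is not strongly connected.

No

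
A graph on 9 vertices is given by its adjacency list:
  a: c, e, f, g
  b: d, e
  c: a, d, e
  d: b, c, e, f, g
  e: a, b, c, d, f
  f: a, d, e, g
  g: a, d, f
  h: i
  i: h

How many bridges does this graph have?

1

The edges on the cycle e-b-d-e are not bridges since each lies on that cycle.
But removing i-h disconnects i from h — this is a bridge.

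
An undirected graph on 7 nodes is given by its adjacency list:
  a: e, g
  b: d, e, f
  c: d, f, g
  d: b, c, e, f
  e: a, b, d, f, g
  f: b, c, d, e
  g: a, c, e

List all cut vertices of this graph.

Removing d, for instance, still leaves 1 component. No single vertex removal increases the component count — the graph has no articulation points.

none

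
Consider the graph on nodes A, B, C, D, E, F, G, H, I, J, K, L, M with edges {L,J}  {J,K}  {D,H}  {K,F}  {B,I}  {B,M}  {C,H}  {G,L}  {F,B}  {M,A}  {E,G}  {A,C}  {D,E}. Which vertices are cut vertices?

Removing B increases the component count from 1 to 2, so B is a cut vertex.
By contrast removing A leaves 1 component; it is not a cut vertex. No other vertex is a cut vertex either.

B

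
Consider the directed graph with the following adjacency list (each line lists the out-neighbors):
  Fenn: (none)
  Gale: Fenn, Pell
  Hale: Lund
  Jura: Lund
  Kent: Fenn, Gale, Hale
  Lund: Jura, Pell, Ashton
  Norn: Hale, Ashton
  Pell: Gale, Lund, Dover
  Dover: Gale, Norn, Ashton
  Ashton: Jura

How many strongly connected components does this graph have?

{Gale, Hale, Jura, Lund, Norn, Pell, Dover, Ashton} are all mutually reachable — one SCC of size 8.
{Fenn} is an SCC by itself.
{Kent} is an SCC by itself.
That gives 3 strongly connected components.

3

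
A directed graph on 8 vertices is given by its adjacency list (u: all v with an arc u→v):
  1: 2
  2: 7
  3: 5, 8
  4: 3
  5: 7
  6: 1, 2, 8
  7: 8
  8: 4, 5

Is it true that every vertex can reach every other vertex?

No

There is no directed path from 1 to 6, so the graph is not strongly connected.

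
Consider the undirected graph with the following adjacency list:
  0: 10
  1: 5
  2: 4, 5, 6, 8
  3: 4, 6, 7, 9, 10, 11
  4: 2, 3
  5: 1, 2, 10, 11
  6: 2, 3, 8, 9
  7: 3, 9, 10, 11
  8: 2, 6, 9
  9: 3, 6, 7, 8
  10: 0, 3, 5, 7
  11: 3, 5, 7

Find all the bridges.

The edges on the cycle 10-7-9-8-6-3-10 are not bridges since each lies on that cycle.
But removing 1-5 disconnects 1 from 5; removing 10-0 disconnects 10 from 0 — these are bridges.

0-10, 1-5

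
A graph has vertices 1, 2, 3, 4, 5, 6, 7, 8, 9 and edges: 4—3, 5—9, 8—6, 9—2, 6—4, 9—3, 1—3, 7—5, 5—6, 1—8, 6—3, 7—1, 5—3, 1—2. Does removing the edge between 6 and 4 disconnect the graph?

No

After removing 6—4, the path 6-3-4 still connects them, so the edge is not a bridge.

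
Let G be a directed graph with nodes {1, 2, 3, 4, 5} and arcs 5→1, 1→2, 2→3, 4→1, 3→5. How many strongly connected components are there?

{1, 2, 3, 5} are all mutually reachable — one SCC of size 4.
{4} is an SCC by itself.
That gives 2 strongly connected components.

2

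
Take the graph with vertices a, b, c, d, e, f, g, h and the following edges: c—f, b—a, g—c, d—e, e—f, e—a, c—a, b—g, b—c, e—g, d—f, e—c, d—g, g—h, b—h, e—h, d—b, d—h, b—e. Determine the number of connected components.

Starting from a we can reach a, b, c, d, e, f, g, h. That is one component of size 8.
Total: 1 component.

1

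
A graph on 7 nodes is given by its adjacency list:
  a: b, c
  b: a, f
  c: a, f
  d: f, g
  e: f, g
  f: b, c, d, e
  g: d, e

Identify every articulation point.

f

Removing f increases the component count from 1 to 2, so f is a cut vertex.
By contrast removing a leaves 1 component; it is not a cut vertex. No other vertex is a cut vertex either.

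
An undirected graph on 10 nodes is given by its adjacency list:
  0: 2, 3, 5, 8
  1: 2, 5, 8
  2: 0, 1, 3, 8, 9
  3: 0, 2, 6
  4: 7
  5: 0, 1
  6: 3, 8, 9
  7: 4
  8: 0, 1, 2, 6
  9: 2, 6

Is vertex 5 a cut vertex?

No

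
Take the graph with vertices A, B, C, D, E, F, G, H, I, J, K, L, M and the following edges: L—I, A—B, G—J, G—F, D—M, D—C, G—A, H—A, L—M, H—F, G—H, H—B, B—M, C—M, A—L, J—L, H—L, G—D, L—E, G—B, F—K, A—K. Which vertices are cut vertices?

L

Removing L increases the component count from 1 to 3, so L is a cut vertex.
By contrast removing B leaves 1 component; it is not a cut vertex. No other vertex is a cut vertex either.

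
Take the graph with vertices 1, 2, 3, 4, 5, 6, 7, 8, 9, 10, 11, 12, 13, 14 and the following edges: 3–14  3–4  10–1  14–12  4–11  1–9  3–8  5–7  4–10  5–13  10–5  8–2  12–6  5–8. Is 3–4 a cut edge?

After removing 3–4, the path 3-8-5-10-4 still connects them, so the edge is not a bridge.

No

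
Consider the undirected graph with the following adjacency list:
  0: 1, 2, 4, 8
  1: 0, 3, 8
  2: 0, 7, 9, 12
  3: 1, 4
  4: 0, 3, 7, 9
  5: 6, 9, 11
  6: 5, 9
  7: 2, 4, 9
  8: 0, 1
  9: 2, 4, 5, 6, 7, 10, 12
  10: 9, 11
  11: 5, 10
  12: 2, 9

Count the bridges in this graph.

The edges on the cycle 9-12-2-9 are not bridges since each lies on that cycle.
Every edge lies on some cycle, so there are no bridges.

0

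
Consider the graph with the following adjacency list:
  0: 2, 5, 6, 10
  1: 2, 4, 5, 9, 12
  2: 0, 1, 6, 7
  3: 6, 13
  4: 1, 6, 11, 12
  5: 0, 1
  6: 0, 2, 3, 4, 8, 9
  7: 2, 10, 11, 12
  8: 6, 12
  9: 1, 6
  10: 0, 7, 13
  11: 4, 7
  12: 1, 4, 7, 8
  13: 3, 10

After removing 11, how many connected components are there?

With 11 gone, the remaining components are: {0, 1, 2, 3, 4, 5, 6, 7, 8, 9, 10, 12, 13}.
That is 1 component.

1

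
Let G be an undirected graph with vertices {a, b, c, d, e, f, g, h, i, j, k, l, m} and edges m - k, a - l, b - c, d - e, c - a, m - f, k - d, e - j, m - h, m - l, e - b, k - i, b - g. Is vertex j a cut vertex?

No

Deleting j leaves 1 component (was 1), so j is not a cut vertex.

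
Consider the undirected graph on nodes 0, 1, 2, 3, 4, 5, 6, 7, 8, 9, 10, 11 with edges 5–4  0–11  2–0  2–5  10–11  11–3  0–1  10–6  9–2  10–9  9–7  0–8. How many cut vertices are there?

6

Removing 0 increases the component count from 1 to 3, so 0 is a cut vertex.
Removing 2 increases the component count from 1 to 2, so 2 is a cut vertex.
Removing 5 increases the component count from 1 to 2, so 5 is a cut vertex.
Likewise 9, 10, 11 are cut vertices.
By contrast removing 4 leaves 1 component; it is not a cut vertex. No other vertex is a cut vertex either.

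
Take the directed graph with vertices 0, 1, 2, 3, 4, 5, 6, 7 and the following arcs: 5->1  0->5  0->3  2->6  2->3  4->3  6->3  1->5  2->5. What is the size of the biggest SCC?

2

{1, 5} are all mutually reachable — one SCC of size 2.
{0} is an SCC by itself.
{4} is an SCC by itself.
{2} is an SCC by itself.
{3} is an SCC by itself.
(and 2 more singleton SCCs)
The largest has 2 vertices.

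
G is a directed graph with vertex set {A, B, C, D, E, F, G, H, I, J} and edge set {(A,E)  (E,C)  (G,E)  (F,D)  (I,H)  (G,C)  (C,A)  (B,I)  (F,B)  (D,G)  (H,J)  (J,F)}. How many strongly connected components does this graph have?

{B, F, H, I, J} are all mutually reachable — one SCC of size 5.
{A, C, E} are all mutually reachable — one SCC of size 3.
{D} is an SCC by itself.
{G} is an SCC by itself.
That gives 4 strongly connected components.

4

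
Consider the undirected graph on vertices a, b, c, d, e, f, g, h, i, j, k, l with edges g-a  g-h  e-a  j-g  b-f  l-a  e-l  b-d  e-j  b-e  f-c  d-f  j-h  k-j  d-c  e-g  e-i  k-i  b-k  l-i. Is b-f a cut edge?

No

After removing b-f, the path b-d-f still connects them, so the edge is not a bridge.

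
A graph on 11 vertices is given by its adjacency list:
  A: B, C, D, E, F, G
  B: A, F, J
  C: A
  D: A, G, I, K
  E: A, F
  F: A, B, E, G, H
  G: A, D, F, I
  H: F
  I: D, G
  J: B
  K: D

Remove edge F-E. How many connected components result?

F and E are still connected via F-A-E, so the component count stays at 1.

1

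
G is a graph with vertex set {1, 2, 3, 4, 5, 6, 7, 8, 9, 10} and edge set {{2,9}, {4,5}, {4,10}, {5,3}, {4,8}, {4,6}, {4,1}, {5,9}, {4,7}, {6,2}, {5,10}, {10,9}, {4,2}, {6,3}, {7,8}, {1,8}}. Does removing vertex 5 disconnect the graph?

No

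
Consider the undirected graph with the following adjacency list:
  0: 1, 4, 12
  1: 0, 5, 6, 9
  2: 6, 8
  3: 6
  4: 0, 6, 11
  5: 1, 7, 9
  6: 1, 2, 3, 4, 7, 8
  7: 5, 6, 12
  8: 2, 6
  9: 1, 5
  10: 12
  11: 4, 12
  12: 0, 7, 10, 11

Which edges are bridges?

10-12, 3-6

The edges on the cycle 6-2-8-6 are not bridges since each lies on that cycle.
But removing 3-6 disconnects 3 from 6; removing 10-12 disconnects 10 from 12 — these are bridges.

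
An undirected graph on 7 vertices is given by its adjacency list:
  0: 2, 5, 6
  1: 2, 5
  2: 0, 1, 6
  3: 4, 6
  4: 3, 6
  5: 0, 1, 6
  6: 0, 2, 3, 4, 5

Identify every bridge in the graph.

The edges on the cycle 6-4-3-6 are not bridges since each lies on that cycle.
Every edge lies on some cycle, so there are no bridges.

none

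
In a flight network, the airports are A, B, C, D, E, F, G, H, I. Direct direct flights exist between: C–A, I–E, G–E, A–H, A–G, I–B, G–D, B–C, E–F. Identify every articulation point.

A, E, G

Removing A increases the component count from 1 to 2, so A is a cut vertex.
Removing E increases the component count from 1 to 2, so E is a cut vertex.
Removing G increases the component count from 1 to 2, so G is a cut vertex.
By contrast removing D leaves 1 component; it is not a cut vertex. No other vertex is a cut vertex either.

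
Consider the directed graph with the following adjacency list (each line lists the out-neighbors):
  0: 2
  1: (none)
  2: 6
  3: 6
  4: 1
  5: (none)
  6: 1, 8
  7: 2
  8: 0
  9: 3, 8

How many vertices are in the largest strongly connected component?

4

{0, 2, 6, 8} are all mutually reachable — one SCC of size 4.
{4} is an SCC by itself.
{7} is an SCC by itself.
{3} is an SCC by itself.
{9} is an SCC by itself.
(and 2 more singleton SCCs)
The largest has 4 vertices.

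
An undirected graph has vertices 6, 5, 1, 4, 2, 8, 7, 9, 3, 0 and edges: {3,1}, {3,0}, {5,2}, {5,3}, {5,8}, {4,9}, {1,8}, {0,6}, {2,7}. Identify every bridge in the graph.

The edges on the cycle 5-3-1-8-5 are not bridges since each lies on that cycle.
But removing 3 - 0 disconnects 3 from 0; removing 5 - 2 disconnects 5 from 2; removing 0 - 6 disconnects 0 from 6; removing 2 - 7 disconnects 2 from 7 — these are bridges.
In total 5 edges are bridges.

0-3, 0-6, 2-5, 2-7, 4-9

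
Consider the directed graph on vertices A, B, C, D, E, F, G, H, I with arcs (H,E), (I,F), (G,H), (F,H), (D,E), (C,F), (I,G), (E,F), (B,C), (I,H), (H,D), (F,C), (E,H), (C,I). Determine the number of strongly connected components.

3

{C, D, E, F, G, H, I} are all mutually reachable — one SCC of size 7.
{A} is an SCC by itself.
{B} is an SCC by itself.
That gives 3 strongly connected components.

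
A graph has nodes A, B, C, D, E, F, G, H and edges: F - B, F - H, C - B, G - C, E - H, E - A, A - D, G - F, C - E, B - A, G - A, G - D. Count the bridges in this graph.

The edges on the cycle G-F-B-C-G are not bridges since each lies on that cycle.
Every edge lies on some cycle, so there are no bridges.

0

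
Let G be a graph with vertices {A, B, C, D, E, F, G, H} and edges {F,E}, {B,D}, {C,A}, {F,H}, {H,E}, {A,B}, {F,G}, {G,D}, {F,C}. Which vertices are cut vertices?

F

Removing F increases the component count from 1 to 2, so F is a cut vertex.
By contrast removing D leaves 1 component; it is not a cut vertex. No other vertex is a cut vertex either.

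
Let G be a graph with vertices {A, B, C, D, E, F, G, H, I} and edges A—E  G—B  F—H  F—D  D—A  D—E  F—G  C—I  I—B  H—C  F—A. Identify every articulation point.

F

Removing F increases the component count from 1 to 2, so F is a cut vertex.
By contrast removing D leaves 1 component; it is not a cut vertex. No other vertex is a cut vertex either.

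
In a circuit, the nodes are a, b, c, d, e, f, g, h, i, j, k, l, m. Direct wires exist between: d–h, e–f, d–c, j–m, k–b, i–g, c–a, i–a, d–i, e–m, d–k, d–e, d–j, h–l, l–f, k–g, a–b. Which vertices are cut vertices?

Removing d increases the component count from 1 to 2, so d is a cut vertex.
By contrast removing f leaves 1 component; it is not a cut vertex. No other vertex is a cut vertex either.

d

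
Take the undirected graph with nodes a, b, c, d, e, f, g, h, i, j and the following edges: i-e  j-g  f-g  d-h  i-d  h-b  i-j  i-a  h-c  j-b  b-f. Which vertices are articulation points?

Removing h increases the component count from 1 to 2, so h is a cut vertex.
Removing i increases the component count from 1 to 3, so i is a cut vertex.
By contrast removing d leaves 1 component; it is not a cut vertex. No other vertex is a cut vertex either.

h, i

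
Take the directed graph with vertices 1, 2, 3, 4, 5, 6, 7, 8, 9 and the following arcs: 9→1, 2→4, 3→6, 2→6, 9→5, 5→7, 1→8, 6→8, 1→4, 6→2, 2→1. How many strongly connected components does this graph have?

{2, 6} are all mutually reachable — one SCC of size 2.
{7} is an SCC by itself.
{9} is an SCC by itself.
{4} is an SCC by itself.
{5} is an SCC by itself.
(and 3 more singleton SCCs)
That gives 8 strongly connected components.

8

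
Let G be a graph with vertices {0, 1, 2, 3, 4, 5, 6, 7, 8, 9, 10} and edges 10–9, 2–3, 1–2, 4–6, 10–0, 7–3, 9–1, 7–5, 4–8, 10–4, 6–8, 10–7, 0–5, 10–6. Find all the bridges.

none

The edges on the cycle 10-4-8-6-10 are not bridges since each lies on that cycle.
Every edge lies on some cycle, so there are no bridges.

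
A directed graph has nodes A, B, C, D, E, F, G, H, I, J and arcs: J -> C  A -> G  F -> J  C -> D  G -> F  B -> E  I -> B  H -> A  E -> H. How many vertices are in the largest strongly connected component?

{A} is an SCC by itself.
{G} is an SCC by itself.
{B} is an SCC by itself.
{H} is an SCC by itself.
{D} is an SCC by itself.
(and 5 more singleton SCCs)
The largest has 1 vertex.

1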